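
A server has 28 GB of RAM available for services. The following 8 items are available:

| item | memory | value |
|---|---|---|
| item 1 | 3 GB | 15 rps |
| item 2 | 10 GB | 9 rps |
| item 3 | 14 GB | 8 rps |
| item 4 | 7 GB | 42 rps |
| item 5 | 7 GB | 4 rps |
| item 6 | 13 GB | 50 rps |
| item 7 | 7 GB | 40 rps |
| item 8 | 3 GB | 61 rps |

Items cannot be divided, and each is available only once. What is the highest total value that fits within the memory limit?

Check high-value combinations within 28 GB:
- item 1+item 4+item 6+item 8: memory 3+7+13+3=26, value 15+42+50+61=168
- item 1+item 6+item 7+item 8: memory 3+13+7+3=26, value 15+50+40+61=166
- item 1+item 4+item 5+item 7+item 8: memory 3+7+7+7+3=27, value 15+42+4+40+61=162
- item 1+item 4+item 7+item 8: memory 3+7+7+3=20, value 15+42+40+61=158
Best: 168 rps.

168 rps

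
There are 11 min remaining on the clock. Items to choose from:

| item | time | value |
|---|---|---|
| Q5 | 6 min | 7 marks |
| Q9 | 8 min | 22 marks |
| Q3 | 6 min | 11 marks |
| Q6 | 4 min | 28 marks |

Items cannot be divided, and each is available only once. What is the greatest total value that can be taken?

Check high-value combinations within 11 min:
- Q3+Q6: time 6+4=10, value 11+28=39
- Q5+Q6: time 6+4=10, value 7+28=35
- Q6: time 4, value 28
Best: 39 marks.

39 marks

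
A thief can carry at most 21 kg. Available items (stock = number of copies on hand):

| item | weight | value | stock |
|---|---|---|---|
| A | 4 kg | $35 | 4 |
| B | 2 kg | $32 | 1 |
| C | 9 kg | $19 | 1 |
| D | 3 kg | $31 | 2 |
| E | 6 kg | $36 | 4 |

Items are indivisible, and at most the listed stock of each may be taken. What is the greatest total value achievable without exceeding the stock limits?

$203

Top feasible selections:
- 4×A + 1×B + 1×D: weight 21, value 203
- 3×A + 1×B + 2×D: weight 20, value 199
Best: $203.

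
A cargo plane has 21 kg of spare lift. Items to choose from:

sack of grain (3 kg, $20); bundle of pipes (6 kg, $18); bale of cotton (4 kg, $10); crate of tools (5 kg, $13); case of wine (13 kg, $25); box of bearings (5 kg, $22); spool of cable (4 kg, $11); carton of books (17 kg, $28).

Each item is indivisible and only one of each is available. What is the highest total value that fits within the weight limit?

Check high-value combinations within 21 kg:
- sack of grain+bale of cotton+crate of tools+box of bearings+spool of cable: weight 3+4+5+5+4=21, value 20+10+13+22+11=76
- sack of grain+bundle of pipes+crate of tools+box of bearings: weight 3+6+5+5=19, value 20+18+13+22=73
- sack of grain+bundle of pipes+box of bearings+spool of cable: weight 3+6+5+4=18, value 20+18+22+11=71
- sack of grain+bundle of pipes+bale of cotton+box of bearings: weight 3+6+4+5=18, value 20+18+10+22=70
Best: $76.

$76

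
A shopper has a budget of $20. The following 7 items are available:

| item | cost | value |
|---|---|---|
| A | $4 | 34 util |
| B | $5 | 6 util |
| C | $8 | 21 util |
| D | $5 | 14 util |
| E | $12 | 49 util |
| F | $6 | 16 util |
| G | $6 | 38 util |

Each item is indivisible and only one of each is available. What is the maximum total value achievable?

93 util

Check high-value combinations within $20:
- A+C+G: cost 4+8+6=18, value 34+21+38=93
- A+B+D+G: cost 4+5+5+6=20, value 34+6+14+38=92
- A+F+G: cost 4+6+6=16, value 34+16+38=88
- E+G: cost 12+6=18, value 49+38=87
- A+D+G: cost 4+5+6=15, value 34+14+38=86
Best: 93 util.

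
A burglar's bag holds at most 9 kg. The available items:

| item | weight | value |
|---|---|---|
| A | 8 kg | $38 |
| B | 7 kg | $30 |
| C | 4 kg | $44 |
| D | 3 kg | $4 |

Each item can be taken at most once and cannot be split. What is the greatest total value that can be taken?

Check high-value combinations within 9 kg:
- C+D: weight 4+3=7, value 44+4=48
- C: weight 4, value 44
- A: weight 8, value 38
- B: weight 7, value 30
Best: $48.

$48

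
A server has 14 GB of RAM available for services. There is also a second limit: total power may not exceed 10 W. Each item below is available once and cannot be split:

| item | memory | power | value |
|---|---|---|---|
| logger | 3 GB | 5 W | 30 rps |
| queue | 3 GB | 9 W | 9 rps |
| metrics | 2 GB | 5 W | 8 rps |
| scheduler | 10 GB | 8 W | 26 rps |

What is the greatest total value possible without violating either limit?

38 rps

Feasible sets respecting both limits:
- logger+metrics: memory 5, power 10, value 38
- logger: memory 3, power 5, value 30
- scheduler: memory 10, power 8, value 26
Best: 38 rps.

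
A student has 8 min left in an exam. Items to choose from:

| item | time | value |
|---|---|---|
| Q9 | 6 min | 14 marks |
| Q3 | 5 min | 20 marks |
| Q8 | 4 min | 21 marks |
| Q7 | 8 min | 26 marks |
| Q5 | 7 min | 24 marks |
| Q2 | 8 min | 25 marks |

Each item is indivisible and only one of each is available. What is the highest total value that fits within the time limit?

Check high-value combinations within 8 min:
- Q7: time 8, value 26
- Q2: time 8, value 25
- Q5: time 7, value 24
- Q8: time 4, value 21
Best: 26 marks.

26 marks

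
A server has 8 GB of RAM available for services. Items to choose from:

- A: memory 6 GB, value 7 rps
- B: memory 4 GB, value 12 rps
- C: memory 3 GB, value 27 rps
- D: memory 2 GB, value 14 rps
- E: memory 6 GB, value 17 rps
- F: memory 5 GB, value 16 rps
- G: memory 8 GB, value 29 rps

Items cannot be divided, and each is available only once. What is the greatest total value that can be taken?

43 rps

Check high-value combinations within 8 GB:
- C+F: memory 3+5=8, value 27+16=43
- C+D: memory 3+2=5, value 27+14=41
- B+C: memory 4+3=7, value 12+27=39
Best: 43 rps.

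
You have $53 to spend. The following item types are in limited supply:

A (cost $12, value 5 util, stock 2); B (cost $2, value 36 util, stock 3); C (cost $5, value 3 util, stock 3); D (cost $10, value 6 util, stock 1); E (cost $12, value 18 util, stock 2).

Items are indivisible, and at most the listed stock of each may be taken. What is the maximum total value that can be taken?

Best selections within cost 53 and stock limits:
- 3×B + 2×C + 1×D + 2×E: cost 50, value 156
- 1×A + 3×B + 1×D + 2×E: cost 52, value 155
- 1×A + 3×B + 2×C + 2×E: cost 52, value 155
Best: 156 util.

156 util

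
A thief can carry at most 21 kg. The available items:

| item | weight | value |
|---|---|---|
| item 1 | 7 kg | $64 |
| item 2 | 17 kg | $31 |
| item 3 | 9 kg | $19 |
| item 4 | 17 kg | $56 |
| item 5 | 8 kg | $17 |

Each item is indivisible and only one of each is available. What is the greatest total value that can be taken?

$83

Check high-value combinations within 21 kg:
- item 1+item 3: weight 7+9=16, value 64+19=83
- item 1+item 5: weight 7+8=15, value 64+17=81
- item 1: weight 7, value 64
- item 4: weight 17, value 56
Best: $83.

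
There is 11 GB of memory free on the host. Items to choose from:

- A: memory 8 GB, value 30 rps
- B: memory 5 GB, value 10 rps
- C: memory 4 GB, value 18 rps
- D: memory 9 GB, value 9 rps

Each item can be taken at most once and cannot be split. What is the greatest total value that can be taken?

30 rps

This is a 0/1 knapsack; check combinations near the capacity.
- A: memory 8, value 30
- B+C: memory 5+4=9, value 10+18=28
- C: memory 4, value 18
- B: memory 5, value 10
- D: memory 9, value 9
Best: 30 rps.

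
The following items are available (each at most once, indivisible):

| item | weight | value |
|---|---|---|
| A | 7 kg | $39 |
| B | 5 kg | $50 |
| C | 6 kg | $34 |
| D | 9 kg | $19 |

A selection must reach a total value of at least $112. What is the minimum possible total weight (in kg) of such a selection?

Subsets with value ≥ 112, sorted by total weight:
- A+B+C: weight 18, value 123
- A+B+C+D: weight 27, value 142
Minimum weight: 18 kg.

18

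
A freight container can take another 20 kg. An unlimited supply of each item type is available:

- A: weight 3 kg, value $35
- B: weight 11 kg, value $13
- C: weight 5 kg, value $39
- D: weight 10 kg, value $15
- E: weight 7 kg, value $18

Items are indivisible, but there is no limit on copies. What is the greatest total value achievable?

$214

Best value-per-unit is A at 35/3; filling with it alone gives 6×35 = 210.
Optimal mix: 5×A + 1×C → weight 20, value 214.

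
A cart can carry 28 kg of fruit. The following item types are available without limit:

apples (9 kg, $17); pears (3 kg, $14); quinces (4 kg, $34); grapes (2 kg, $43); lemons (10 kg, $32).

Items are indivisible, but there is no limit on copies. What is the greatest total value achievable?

Best value-per-unit is grapes at 43/2, and filling with it alone uses weight 14×2=28. No mix of the others beats 14×43 = 602.

$602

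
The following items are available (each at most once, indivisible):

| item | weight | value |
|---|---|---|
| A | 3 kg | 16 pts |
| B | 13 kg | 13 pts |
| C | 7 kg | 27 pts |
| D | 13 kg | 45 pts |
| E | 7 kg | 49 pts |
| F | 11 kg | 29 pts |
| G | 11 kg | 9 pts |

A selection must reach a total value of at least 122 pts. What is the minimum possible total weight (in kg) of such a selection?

Subsets with value ≥ 122, sorted by total weight:
- A+C+D+E: weight 30, value 137
- D+E+F: weight 31, value 123
Minimum weight: 30 kg.

30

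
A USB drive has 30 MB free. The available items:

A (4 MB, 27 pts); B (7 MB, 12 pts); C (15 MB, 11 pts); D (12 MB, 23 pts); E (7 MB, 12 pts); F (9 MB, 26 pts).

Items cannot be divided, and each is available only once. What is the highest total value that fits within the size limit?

77 pts

Check high-value combinations within 30 MB:
- A+B+E+F: size 4+7+7+9=27, value 27+12+12+26=77
- A+D+F: size 4+12+9=25, value 27+23+26=76
- A+B+D+E: size 4+7+12+7=30, value 27+12+23+12=74
Best: 77 pts.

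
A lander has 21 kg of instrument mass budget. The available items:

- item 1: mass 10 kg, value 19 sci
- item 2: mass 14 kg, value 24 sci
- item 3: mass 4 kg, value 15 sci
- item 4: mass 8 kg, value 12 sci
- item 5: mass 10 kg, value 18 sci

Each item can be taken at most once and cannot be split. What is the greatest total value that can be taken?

Check high-value combinations within 21 kg:
- item 2+item 3: mass 14+4=18, value 24+15=39
- item 1+item 5: mass 10+10=20, value 19+18=37
- item 1+item 3: mass 10+4=14, value 19+15=34
- item 3+item 5: mass 4+10=14, value 15+18=33
Best: 39 sci.

39 sci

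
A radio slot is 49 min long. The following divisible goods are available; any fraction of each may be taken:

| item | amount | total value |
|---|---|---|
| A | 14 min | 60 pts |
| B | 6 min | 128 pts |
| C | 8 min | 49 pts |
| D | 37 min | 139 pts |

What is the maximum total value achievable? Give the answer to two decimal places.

Take in order of value per unit:
- B (128/6 per unit): all 6 → value 128, running total 128.00
- C (49/8 per unit): all 8 → value 49, running total 177.00
- A (60/14 per unit): all 14 → value 60, running total 237.00
- D (139/37 per unit): 21 of 37 → value 21×139/37 = 78.8919, running total 315.89
Total 315.89.

315.89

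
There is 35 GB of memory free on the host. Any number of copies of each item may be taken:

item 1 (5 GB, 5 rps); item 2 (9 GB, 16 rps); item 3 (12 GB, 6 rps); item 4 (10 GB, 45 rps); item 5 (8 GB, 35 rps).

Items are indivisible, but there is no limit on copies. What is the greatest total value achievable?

150 rps

Best value-per-unit is item 4 at 45/10; filling with it alone gives 3×45 = 135.
Optimal mix: 1×item 4 + 3×item 5 → memory 34, value 150.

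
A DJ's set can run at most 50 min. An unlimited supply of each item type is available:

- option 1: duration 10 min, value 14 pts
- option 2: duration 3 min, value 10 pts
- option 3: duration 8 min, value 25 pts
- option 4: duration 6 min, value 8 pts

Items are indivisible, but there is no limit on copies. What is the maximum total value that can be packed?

Best value-per-unit is option 2 at 10/3; filling with it alone gives 16×10 = 160.
Optimal mix: 14×option 2 + 1×option 3 → duration 50, value 165.

165 pts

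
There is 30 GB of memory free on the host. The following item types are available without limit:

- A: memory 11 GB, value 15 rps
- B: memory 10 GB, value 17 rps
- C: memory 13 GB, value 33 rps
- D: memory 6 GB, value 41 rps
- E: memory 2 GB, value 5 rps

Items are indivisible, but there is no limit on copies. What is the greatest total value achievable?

Best value-per-unit is D at 41/6, and filling with it alone uses memory 5×6=30. No mix of the others beats 5×41 = 205.

205 rps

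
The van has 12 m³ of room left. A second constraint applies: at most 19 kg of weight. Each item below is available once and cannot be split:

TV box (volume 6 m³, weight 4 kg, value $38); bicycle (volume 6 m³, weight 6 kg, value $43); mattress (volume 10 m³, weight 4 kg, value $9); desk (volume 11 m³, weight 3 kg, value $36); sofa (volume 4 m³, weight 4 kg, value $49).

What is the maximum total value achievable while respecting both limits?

$92

Feasible sets respecting both limits:
- bicycle+sofa: volume 10, weight 10, value 92
- TV box+sofa: volume 10, weight 8, value 87
- TV box+bicycle: volume 12, weight 10, value 81
- sofa: volume 4, weight 4, value 49
Best: $92.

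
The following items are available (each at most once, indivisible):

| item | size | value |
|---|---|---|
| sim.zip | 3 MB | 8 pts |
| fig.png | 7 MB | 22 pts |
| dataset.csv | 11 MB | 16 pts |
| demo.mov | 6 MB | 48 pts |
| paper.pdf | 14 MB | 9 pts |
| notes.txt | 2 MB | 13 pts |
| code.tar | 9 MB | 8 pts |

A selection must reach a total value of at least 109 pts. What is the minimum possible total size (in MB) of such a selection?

38

Subsets with value ≥ 109, sorted by total size:
- sim.zip+fig.png+dataset.csv+demo.mov+notes.txt+code.tar: size 38, value 115
- sim.zip+fig.png+dataset.csv+demo.mov+paper.pdf+notes.txt: size 43, value 116
- fig.png+dataset.csv+demo.mov+paper.pdf+notes.txt+code.tar: size 49, value 116
- sim.zip+fig.png+dataset.csv+demo.mov+paper.pdf+code.tar: size 50, value 111
Minimum size: 38 MB.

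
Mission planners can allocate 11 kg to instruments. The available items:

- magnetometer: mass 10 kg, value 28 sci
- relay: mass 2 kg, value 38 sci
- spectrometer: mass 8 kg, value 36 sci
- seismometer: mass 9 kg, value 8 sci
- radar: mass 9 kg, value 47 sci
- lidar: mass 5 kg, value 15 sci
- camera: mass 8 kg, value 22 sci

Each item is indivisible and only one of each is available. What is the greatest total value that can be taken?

85 sci

Check high-value combinations within 11 kg:
- relay+radar: mass 2+9=11, value 38+47=85
- relay+spectrometer: mass 2+8=10, value 38+36=74
- relay+camera: mass 2+8=10, value 38+22=60
- relay+lidar: mass 2+5=7, value 38+15=53
- radar: mass 9, value 47
Best: 85 sci.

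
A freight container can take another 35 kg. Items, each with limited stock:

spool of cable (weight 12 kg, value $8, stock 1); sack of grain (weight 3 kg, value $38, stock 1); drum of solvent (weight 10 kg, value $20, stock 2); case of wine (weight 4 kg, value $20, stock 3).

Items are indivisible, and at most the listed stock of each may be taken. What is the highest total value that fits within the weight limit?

Best selections within weight 35 and stock limits:
- 1×sack of grain + 2×drum of solvent + 3×case of wine: weight 35, value 138
- 1×sack of grain + 1×drum of solvent + 3×case of wine: weight 25, value 118
- 1×sack of grain + 2×drum of solvent + 2×case of wine: weight 31, value 118
- 1×spool of cable + 1×sack of grain + 3×case of wine: weight 27, value 106
Best: $138.

$138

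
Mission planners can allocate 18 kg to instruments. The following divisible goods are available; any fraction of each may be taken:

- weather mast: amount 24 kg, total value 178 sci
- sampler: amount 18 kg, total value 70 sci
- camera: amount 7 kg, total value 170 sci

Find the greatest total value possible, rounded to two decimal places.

Take in order of value per unit:
- camera (170/7 per unit): all 7 → value 170, running total 170.00
- weather mast (178/24 per unit): 11 of 24 → value 11×178/24 = 81.5833, running total 251.58
Total 251.58.

251.58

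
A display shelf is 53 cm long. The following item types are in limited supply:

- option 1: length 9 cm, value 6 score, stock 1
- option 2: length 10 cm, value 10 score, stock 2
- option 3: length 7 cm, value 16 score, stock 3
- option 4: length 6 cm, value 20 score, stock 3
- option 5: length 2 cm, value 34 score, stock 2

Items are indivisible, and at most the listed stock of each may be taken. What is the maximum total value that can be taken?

186 score

Top feasible selections:
- 1×option 2 + 3×option 3 + 3×option 4 + 2×option 5: length 53, value 186
- 1×option 1 + 3×option 3 + 3×option 4 + 2×option 5: length 52, value 182
- 3×option 3 + 3×option 4 + 2×option 5: length 43, value 176
Best: 186 score.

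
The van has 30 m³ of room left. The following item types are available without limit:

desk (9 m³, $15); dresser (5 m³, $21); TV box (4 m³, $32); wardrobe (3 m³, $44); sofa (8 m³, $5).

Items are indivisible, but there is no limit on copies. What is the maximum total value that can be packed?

$440

Best value-per-unit is wardrobe at 44/3, and filling with it alone uses volume 10×3=30. No mix of the others beats 10×44 = 440.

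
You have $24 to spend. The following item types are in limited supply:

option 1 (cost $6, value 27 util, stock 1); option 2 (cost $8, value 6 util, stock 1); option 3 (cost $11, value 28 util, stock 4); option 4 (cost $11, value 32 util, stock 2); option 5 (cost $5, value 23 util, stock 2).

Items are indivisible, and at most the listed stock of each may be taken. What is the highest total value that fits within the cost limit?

Best selections within cost 24 and stock limits:
- 1×option 1 + 1×option 4 + 1×option 5: cost 22, value 82
- 1×option 1 + 1×option 2 + 2×option 5: cost 24, value 79
- 1×option 4 + 2×option 5: cost 21, value 78
- 1×option 1 + 1×option 3 + 1×option 5: cost 22, value 78
Best: 82 util.

82 util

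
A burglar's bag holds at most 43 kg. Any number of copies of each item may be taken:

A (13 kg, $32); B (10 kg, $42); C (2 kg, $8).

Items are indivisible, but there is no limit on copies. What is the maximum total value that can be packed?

Best value-per-unit is B at 42/10; filling with it alone gives 4×42 = 168.
Optimal mix: 4×B + 1×C → weight 42, value 176.

$176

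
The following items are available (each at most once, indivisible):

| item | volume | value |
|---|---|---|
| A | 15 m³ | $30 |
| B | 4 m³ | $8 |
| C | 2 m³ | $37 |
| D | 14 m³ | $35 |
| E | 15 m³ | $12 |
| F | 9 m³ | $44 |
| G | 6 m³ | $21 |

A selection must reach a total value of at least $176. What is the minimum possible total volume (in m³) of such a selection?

Subsets with value ≥ 176, sorted by total volume:
- A+C+D+E+F+G: volume 61, value 179
- A+B+C+D+E+F+G: volume 65, value 187
Minimum volume: 61 m³.

61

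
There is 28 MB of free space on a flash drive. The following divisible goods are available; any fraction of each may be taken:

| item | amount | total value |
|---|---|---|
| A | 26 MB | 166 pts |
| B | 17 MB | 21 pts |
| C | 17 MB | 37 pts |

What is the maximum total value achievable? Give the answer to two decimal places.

Take in order of value per unit:
- A (166/26 per unit): all 26 → value 166, running total 166.00
- C (37/17 per unit): 2 of 17 → value 2×37/17 = 4.3529, running total 170.35
Total 170.35.

170.35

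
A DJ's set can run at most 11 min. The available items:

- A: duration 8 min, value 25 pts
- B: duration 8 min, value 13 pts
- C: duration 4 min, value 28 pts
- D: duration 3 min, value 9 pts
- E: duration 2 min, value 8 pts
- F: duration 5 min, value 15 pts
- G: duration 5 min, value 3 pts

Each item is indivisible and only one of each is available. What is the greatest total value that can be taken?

51 pts

Check high-value combinations within 11 min:
- C+E+F: duration 4+2+5=11, value 28+8+15=51
- C+D+E: duration 4+3+2=9, value 28+9+8=45
- C+F: duration 4+5=9, value 28+15=43
- C+E+G: duration 4+2+5=11, value 28+8+3=39
Best: 51 pts.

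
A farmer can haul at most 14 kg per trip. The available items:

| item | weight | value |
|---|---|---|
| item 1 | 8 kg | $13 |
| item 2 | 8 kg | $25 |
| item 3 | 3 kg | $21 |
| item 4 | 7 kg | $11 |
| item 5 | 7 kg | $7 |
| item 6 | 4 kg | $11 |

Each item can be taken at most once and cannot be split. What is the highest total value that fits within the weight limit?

This is a 0/1 knapsack; check combinations near the capacity.
- item 2+item 3: weight 8+3=11, value 25+21=46
- item 3+item 4+item 6: weight 3+7+4=14, value 21+11+11=43
- item 3+item 5+item 6: weight 3+7+4=14, value 21+7+11=39
- item 2+item 6: weight 8+4=12, value 25+11=36
Best: $46.

$46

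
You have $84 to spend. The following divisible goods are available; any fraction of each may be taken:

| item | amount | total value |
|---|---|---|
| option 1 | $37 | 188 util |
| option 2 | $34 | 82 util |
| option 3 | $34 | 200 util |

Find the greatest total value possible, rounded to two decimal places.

419.35

Take in order of value per unit:
- option 3 (200/34 per unit): all 34 → value 200, running total 200.00
- option 1 (188/37 per unit): all 37 → value 188, running total 388.00
- option 2 (82/34 per unit): 13 of 34 → value 13×82/34 = 31.3529, running total 419.35
Total 419.35.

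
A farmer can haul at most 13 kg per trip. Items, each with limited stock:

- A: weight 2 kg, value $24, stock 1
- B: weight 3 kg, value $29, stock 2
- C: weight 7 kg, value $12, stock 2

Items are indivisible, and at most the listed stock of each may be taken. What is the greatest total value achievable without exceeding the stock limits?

$82

Top feasible selections:
- 1×A + 2×B: weight 8, value 82
- 2×B + 1×C: weight 13, value 70
Best: $82.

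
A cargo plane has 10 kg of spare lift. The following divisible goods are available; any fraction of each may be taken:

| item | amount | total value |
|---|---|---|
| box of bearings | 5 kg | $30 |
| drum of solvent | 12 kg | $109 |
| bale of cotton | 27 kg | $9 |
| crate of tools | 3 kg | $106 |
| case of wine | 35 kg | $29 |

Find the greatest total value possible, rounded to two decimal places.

Take in order of value per unit:
- crate of tools (106/3 per unit): all 3 → value 106, running total 106.00
- drum of solvent (109/12 per unit): 7 of 12 → value 7×109/12 = 63.5833, running total 169.58
Total 169.58.

169.58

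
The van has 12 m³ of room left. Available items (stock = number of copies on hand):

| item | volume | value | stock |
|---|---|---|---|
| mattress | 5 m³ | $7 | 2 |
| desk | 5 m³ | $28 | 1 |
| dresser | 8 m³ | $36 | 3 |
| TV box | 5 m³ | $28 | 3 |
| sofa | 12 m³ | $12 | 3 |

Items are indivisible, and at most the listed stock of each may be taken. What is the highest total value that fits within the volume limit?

$56

Top feasible selections:
- 2×TV box: volume 10, value 56
- 1×desk + 1×TV box: volume 10, value 56
- 1×dresser: volume 8, value 36
Best: $56.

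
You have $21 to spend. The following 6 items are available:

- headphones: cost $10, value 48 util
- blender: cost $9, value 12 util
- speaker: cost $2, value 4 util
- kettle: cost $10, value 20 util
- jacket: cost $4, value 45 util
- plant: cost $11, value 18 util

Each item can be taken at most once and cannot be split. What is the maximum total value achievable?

Check high-value combinations within $21:
- headphones+speaker+jacket: cost 10+2+4=16, value 48+4+45=97
- headphones+jacket: cost 10+4=14, value 48+45=93
- speaker+kettle+jacket: cost 2+10+4=16, value 4+20+45=69
- headphones+kettle: cost 10+10=20, value 48+20=68
- speaker+jacket+plant: cost 2+4+11=17, value 4+45+18=67
Best: 97 util.

97 util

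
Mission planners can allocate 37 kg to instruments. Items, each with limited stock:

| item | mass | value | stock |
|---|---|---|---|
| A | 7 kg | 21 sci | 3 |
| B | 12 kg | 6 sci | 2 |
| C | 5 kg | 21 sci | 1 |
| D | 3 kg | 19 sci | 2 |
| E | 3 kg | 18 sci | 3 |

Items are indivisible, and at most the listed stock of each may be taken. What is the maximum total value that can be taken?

155 sci

Top feasible selections:
- 2×A + 1×C + 2×D + 3×E: mass 34, value 155
- 3×A + 2×D + 3×E: mass 36, value 155
- 3×A + 1×C + 2×D + 1×E: mass 35, value 140
- 3×A + 1×C + 1×D + 2×E: mass 35, value 139
Best: 155 sci.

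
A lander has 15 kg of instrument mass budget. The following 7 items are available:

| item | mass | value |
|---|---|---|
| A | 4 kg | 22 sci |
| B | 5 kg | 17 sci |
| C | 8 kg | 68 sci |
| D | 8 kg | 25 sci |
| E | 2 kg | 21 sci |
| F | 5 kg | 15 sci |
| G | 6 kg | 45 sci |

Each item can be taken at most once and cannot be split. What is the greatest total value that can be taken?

113 sci

Check high-value combinations within 15 kg:
- C+G: mass 8+6=14, value 68+45=113
- A+C+E: mass 4+8+2=14, value 22+68+21=111
- B+C+E: mass 5+8+2=15, value 17+68+21=106
- C+E+F: mass 8+2+5=15, value 68+21+15=104
Best: 113 sci.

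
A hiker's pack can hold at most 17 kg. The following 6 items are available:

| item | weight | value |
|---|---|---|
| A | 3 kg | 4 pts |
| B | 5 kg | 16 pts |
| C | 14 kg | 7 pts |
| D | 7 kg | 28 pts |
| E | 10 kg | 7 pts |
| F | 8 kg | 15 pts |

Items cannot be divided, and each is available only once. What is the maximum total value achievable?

Check high-value combinations within 17 kg:
- A+B+D: weight 3+5+7=15, value 4+16+28=48
- B+D: weight 5+7=12, value 16+28=44
- D+F: weight 7+8=15, value 28+15=43
- A+B+F: weight 3+5+8=16, value 4+16+15=35
- D+E: weight 7+10=17, value 28+7=35
Best: 48 pts.

48 pts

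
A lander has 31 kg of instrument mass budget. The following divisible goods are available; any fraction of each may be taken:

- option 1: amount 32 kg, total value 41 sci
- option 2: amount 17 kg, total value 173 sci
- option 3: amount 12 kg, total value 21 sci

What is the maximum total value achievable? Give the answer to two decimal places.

196.56

Take in order of value per unit:
- option 2 (173/17 per unit): all 17 → value 173, running total 173.00
- option 3 (21/12 per unit): all 12 → value 21, running total 194.00
- option 1 (41/32 per unit): 2 of 32 → value 2×41/32 = 2.5625, running total 196.56
Total 196.56.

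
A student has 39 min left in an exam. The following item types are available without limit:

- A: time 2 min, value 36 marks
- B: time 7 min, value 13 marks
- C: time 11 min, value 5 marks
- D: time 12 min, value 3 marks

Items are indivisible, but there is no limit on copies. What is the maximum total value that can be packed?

684 marks

Best value-per-unit is A at 36/2, and filling with it alone uses time 19×2=38. No mix of the others beats 19×36 = 684.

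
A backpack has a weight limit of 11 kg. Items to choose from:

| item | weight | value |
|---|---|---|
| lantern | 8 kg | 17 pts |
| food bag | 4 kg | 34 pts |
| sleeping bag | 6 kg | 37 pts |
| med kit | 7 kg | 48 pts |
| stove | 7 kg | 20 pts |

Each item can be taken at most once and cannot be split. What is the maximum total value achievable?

82 pts

Check high-value combinations within 11 kg:
- food bag+med kit: weight 4+7=11, value 34+48=82
- food bag+sleeping bag: weight 4+6=10, value 34+37=71
- food bag+stove: weight 4+7=11, value 34+20=54
- med kit: weight 7, value 48
- sleeping bag: weight 6, value 37
Best: 82 pts.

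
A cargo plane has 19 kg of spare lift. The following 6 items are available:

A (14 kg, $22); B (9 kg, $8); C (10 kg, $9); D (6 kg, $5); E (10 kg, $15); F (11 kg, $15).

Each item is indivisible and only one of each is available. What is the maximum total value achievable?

Check high-value combinations within 19 kg:
- B+E: weight 9+10=19, value 8+15=23
- A: weight 14, value 22
- D+E: weight 6+10=16, value 5+15=20
- D+F: weight 6+11=17, value 5+15=20
Best: $23.

$23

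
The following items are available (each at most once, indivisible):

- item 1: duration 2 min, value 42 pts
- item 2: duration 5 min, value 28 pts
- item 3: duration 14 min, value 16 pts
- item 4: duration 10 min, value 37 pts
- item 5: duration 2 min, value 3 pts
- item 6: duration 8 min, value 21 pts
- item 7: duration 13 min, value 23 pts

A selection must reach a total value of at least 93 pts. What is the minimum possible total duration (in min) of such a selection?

17

Subsets with value ≥ 93, sorted by total duration:
- item 1+item 2+item 4: duration 17, value 107
- item 1+item 2+item 5+item 6: duration 17, value 94
- item 1+item 2+item 4+item 5: duration 19, value 110
- item 1+item 4+item 6: duration 20, value 100
Minimum duration: 17 min.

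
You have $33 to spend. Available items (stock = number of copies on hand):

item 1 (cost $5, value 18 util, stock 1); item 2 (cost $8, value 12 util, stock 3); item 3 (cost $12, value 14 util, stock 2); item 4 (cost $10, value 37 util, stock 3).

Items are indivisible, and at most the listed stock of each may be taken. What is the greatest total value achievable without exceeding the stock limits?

111 util

Best selections within cost 33 and stock limits:
- 3×item 4: cost 30, value 111
- 1×item 1 + 1×item 2 + 2×item 4: cost 33, value 104
- 1×item 1 + 2×item 4: cost 25, value 92
Best: 111 util.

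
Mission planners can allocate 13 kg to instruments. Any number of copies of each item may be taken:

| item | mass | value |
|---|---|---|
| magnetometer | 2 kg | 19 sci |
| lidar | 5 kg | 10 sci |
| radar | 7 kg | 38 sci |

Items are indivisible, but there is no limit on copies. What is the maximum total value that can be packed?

Best value-per-unit is magnetometer at 19/2, and filling with it alone uses mass 6×2=12. No mix of the others beats 6×19 = 114.

114 sci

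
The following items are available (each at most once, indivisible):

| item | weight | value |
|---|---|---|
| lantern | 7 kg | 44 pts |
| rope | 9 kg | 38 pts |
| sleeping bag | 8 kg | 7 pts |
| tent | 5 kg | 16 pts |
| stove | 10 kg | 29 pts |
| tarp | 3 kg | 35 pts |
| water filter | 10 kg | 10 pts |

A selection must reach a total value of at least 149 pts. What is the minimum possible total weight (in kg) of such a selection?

Subsets with value ≥ 149, sorted by total weight:
- lantern+rope+tent+stove+tarp: weight 34, value 162
- lantern+rope+sleeping bag+stove+tarp: weight 37, value 153
- lantern+rope+stove+tarp+water filter: weight 39, value 156
Minimum weight: 34 kg.

34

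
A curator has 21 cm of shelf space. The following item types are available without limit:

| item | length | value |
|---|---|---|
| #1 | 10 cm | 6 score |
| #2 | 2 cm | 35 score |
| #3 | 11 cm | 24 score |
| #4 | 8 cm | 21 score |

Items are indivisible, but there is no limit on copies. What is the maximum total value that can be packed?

350 score

Best value-per-unit is #2 at 35/2, and filling with it alone uses length 10×2=20. No mix of the others beats 10×35 = 350.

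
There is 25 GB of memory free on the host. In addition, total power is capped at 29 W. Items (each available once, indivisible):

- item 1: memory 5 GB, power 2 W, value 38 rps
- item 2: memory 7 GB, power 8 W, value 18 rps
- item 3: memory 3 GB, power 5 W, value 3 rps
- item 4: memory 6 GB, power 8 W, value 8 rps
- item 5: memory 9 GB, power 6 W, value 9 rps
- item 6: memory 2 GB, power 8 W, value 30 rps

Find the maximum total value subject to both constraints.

95 rps

Feasible sets respecting both limits:
- item 1+item 2+item 5+item 6: memory 23, power 24, value 95
- item 1+item 2+item 4+item 6: memory 20, power 26, value 94
- item 1+item 2+item 3+item 6: memory 17, power 23, value 89
- item 1+item 3+item 4+item 5+item 6: memory 25, power 29, value 88
Best: 95 rps.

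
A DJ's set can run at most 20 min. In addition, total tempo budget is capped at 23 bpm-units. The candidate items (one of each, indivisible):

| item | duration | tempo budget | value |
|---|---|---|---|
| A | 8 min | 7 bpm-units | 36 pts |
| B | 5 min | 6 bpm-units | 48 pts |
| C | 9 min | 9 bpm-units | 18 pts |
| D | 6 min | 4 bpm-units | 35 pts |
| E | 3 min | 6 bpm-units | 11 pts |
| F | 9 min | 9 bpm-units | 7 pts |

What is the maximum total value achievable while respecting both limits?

119 pts

Feasible sets respecting both limits:
- A+B+D: duration 19, tempo budget 17, value 119
- B+C+D: duration 20, tempo budget 19, value 101
- A+B+E: duration 16, tempo budget 19, value 95
Best: 119 pts.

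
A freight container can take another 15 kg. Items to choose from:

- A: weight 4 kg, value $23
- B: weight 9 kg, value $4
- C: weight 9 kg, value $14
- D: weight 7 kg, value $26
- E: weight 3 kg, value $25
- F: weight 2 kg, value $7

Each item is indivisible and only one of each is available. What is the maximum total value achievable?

$74

Check high-value combinations within 15 kg:
- A+D+E: weight 4+7+3=14, value 23+26+25=74
- D+E+F: weight 7+3+2=12, value 26+25+7=58
- A+D+F: weight 4+7+2=13, value 23+26+7=56
- A+E+F: weight 4+3+2=9, value 23+25+7=55
Best: $74.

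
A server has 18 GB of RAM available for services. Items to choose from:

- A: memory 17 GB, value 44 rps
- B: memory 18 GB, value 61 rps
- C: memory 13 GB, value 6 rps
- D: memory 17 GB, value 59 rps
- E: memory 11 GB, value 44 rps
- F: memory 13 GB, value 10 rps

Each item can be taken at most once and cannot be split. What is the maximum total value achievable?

61 rps

This is a 0/1 knapsack; check combinations near the capacity.
- B: memory 18, value 61
- D: memory 17, value 59
- E: memory 11, value 44
Best: 61 rps.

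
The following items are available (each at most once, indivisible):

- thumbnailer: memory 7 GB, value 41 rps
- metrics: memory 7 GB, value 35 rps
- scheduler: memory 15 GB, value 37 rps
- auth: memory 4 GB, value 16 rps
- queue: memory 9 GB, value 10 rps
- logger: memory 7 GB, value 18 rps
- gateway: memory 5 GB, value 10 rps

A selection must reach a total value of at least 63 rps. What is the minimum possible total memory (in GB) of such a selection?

Subsets with value ≥ 63, sorted by total memory:
- thumbnailer+metrics: memory 14, value 76
- thumbnailer+auth+gateway: memory 16, value 67
- thumbnailer+metrics+auth: memory 18, value 92
- thumbnailer+auth+logger: memory 18, value 75
Minimum memory: 14 GB.

14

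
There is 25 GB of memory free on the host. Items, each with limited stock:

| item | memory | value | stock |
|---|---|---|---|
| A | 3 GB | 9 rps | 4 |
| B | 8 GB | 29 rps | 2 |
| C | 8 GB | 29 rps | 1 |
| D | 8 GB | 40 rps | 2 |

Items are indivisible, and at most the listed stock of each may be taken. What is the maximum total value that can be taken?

109 rps

Top feasible selections:
- 1×C + 2×D: memory 24, value 109
- 1×B + 2×D: memory 24, value 109
- 3×A + 2×D: memory 25, value 107
Best: 109 rps.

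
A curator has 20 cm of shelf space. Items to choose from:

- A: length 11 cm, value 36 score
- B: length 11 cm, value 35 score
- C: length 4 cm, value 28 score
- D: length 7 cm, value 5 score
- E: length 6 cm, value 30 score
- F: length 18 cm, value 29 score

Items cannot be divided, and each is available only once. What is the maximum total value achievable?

66 score

Check high-value combinations within 20 cm:
- A+E: length 11+6=17, value 36+30=66
- B+E: length 11+6=17, value 35+30=65
- A+C: length 11+4=15, value 36+28=64
- B+C: length 11+4=15, value 35+28=63
- C+D+E: length 4+7+6=17, value 28+5+30=63
Best: 66 score.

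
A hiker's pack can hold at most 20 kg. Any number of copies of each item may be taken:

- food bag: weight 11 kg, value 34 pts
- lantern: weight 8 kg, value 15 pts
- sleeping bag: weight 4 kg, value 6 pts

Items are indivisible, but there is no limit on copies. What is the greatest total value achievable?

49 pts

Best value-per-unit is food bag at 34/11; filling with it alone gives 1×34 = 34.
Optimal mix: 1×food bag + 1×lantern → weight 19, value 49.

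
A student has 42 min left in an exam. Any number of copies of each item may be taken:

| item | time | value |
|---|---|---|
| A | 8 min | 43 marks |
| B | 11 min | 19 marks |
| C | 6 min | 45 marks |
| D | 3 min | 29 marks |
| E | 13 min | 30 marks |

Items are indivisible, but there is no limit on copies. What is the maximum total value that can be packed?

406 marks

Best value-per-unit is D at 29/3, and filling with it alone uses time 14×3=42. No mix of the others beats 14×29 = 406.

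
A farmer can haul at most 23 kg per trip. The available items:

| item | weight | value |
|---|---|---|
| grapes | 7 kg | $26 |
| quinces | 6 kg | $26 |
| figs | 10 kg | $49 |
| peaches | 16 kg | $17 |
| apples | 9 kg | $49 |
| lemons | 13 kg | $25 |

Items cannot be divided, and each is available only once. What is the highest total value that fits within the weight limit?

$101

Check high-value combinations within 23 kg:
- grapes+quinces+apples: weight 7+6+9=22, value 26+26+49=101
- grapes+quinces+figs: weight 7+6+10=23, value 26+26+49=101
- figs+apples: weight 10+9=19, value 49+49=98
Best: $101.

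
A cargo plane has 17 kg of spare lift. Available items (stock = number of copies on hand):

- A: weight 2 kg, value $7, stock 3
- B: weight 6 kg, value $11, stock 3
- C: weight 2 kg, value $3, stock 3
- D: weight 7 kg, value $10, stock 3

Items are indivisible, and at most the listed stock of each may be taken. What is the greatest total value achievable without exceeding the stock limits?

Top feasible selections:
- 3×A + 1×B + 2×C: weight 16, value 38
- 3×A + 2×C + 1×D: weight 17, value 37
Best: $38.

$38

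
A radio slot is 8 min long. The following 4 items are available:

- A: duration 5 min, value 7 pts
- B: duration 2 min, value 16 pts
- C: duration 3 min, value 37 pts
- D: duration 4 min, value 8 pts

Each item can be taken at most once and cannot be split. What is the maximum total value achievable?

53 pts

Check high-value combinations within 8 min:
- B+C: duration 2+3=5, value 16+37=53
- C+D: duration 3+4=7, value 37+8=45
- A+C: duration 5+3=8, value 7+37=44
- C: duration 3, value 37
Best: 53 pts.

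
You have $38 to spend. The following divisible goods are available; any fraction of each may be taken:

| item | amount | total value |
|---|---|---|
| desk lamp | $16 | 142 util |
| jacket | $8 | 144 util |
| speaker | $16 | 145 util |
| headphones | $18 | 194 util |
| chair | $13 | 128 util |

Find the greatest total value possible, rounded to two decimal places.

Take in order of value per unit:
- jacket (144/8 per unit): all 8 → value 144, running total 144.00
- headphones (194/18 per unit): all 18 → value 194, running total 338.00
- chair (128/13 per unit): 12 of 13 → value 12×128/13 = 118.1538, running total 456.15
Total 456.15.

456.15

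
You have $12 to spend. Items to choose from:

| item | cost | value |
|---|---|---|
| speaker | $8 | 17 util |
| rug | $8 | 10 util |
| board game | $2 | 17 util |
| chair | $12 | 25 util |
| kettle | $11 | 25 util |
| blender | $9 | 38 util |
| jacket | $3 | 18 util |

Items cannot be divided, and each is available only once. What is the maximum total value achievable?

This is a 0/1 knapsack; check combinations near the capacity.
- blender+jacket: cost 9+3=12, value 38+18=56
- board game+blender: cost 2+9=11, value 17+38=55
- blender: cost 9, value 38
Best: 56 util.

56 util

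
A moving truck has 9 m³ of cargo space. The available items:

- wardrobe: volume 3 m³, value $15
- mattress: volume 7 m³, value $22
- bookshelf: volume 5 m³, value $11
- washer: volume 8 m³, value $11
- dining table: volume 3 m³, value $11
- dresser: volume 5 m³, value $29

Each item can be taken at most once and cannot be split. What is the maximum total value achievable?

Check high-value combinations within 9 m³:
- wardrobe+dresser: volume 3+5=8, value 15+29=44
- dining table+dresser: volume 3+5=8, value 11+29=40
- dresser: volume 5, value 29
- wardrobe+dining table: volume 3+3=6, value 15+11=26
- wardrobe+bookshelf: volume 3+5=8, value 15+11=26
Best: $44.

$44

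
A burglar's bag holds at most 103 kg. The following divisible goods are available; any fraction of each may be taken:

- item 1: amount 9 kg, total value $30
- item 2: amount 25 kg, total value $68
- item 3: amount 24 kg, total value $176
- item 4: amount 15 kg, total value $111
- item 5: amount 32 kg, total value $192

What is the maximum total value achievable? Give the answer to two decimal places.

Take in order of value per unit:
- item 4 (111/15 per unit): all 15 → value 111, running total 111.00
- item 3 (176/24 per unit): all 24 → value 176, running total 287.00
- item 5 (192/32 per unit): all 32 → value 192, running total 479.00
- item 1 (30/9 per unit): all 9 → value 30, running total 509.00
- item 2 (68/25 per unit): 23 of 25 → value 23×68/25 = 62.5600, running total 571.56
Total 571.56.

571.56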